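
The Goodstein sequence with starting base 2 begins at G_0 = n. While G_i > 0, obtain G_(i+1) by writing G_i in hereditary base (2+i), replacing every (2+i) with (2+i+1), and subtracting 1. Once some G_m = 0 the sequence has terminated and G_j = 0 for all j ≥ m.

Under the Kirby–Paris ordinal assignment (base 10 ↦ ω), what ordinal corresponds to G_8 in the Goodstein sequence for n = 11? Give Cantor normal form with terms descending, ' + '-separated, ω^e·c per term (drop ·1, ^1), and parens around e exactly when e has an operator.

ω^ω·7 + ω^7·7 + ω^6·7 + ω^5·7 + ω^4·7 + ω^3·7 + ω^2·7 + ω·7 + 5

step 0: 11 = 2^(2 + 1) + 2 + 1; sub 3 for 2: 3^(3 + 1) + 3 + 1; = 85; G_1 = 85−1 = 84
step 1: 84 = 3^(3 + 1) + 3; sub 4 for 3: 4^(4 + 1) + 4; = 1028; G_2 = 1028−1 = 1027
step 2: 1027 = 4^(4 + 1) + 3; sub 5 for 4: 5^(5 + 1) + 3; = 15628; G_3 = 15628−1 = 15627
step 3: 15627 = 5^(5 + 1) + 2; sub 6 for 5: 6^(6 + 1) + 2; = 279938; G_4 = 279938−1 = 279937
step 4: 279937 = 6^(6 + 1) + 1; sub 7 for 6: 7^(7 + 1) + 1; = 5764802; G_5 = 5764802−1 = 5764801
step 5: 5764801 = 7^(7 + 1); sub 8 for 7: 8^(8 + 1); = 134217728; G_6 = 134217728−1 = 134217727
step 6: 134217727 = 7·8^8 + 7·8^7 + 7·8^6 + 7·8^5 + 7·8^4 + 7·8^3 + 7·8^2 + 7·8 + 7; sub 9 for 8: 7·9^9 + 7·9^7 + 7·9^6 + 7·9^5 + 7·9^4 + 7·9^3 + 7·9^2 + 7·9 + 7; = 2749609303; G_7 = 2749609303−1 = 2749609302
step 7: 2749609302 = 7·9^9 + 7·9^7 + 7·9^6 + 7·9^5 + 7·9^4 + 7·9^3 + 7·9^2 + 7·9 + 6; sub 10 for 9: 7·10^10 + 7·10^7 + 7·10^6 + 7·10^5 + 7·10^4 + 7·10^3 + 7·10^2 + 7·10 + 6; = 70077777776; G_8 = 70077777776−1 = 70077777775
step 8: 70077777775 = 7·10^10 + 7·10^7 + 7·10^6 + 7·10^5 + 7·10^4 + 7·10^3 + 7·10^2 + 7·10 + 5; sub 11 for 10: 7·11^11 + 7·11^7 + 7·11^6 + 7·11^5 + 7·11^4 + 7·11^3 + 7·11^2 + 7·11 + 5; = 1997331745491; G_9 = 1997331745491−1 = 1997331745490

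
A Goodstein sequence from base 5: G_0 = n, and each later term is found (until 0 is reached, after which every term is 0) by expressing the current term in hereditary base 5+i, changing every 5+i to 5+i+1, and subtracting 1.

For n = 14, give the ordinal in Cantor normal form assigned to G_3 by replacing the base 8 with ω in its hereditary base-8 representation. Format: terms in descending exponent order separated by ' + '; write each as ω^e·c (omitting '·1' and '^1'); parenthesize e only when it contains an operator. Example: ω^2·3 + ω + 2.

step 0: 14 = 2·5 + 4; sub 6 for 5: 2·6 + 4; = 16; G_1 = 16−1 = 15
step 1: 15 = 2·6 + 3; sub 7 for 6: 2·7 + 3; = 17; G_2 = 17−1 = 16
step 2: 16 = 2·7 + 2; sub 8 for 7: 2·8 + 2; = 18; G_3 = 18−1 = 17
step 3: 17 = 2·8 + 1; sub 9 for 8: 2·9 + 1; = 19; G_4 = 19−1 = 18

ω·2 + 1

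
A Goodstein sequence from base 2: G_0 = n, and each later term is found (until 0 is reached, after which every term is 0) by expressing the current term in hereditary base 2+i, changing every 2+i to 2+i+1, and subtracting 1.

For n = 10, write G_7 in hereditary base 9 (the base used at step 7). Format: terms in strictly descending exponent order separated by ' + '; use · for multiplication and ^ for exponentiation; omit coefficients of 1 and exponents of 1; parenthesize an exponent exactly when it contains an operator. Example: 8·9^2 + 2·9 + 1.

5·9^9 + 5·9^5 + 5·9^4 + 5·9^3 + 5·9^2 + 5·9 + 2

(0) 10|_2 = 2^(2 + 1) + 2 ↦ 3^(3 + 1) + 3|_3 = 84 ⇒ 83
(1) 83|_3 = 3^(3 + 1) + 2 ↦ 4^(4 + 1) + 2|_4 = 1026 ⇒ 1025
(2) 1025|_4 = 4^(4 + 1) + 1 ↦ 5^(5 + 1) + 1|_5 = 15626 ⇒ 15625
(3) 15625|_5 = 5^(5 + 1) ↦ 6^(6 + 1)|_6 = 279936 ⇒ 279935
(4) 279935|_6 = 5·6^6 + 5·6^5 + 5·6^4 + 5·6^3 + 5·6^2 + 5·6 + 5 ↦ 5·7^7 + 5·7^5 + 5·7^4 + 5·7^3 + 5·7^2 + 5·7 + 5|_7 = 4215755 ⇒ 4215754
(5) 4215754|_7 = 5·7^7 + 5·7^5 + 5·7^4 + 5·7^3 + 5·7^2 + 5·7 + 4 ↦ 5·8^8 + 5·8^5 + 5·8^4 + 5·8^3 + 5·8^2 + 5·8 + 4|_8 = 84073324 ⇒ 84073323
(6) 84073323|_8 = 5·8^8 + 5·8^5 + 5·8^4 + 5·8^3 + 5·8^2 + 5·8 + 3 ↦ 5·9^9 + 5·9^5 + 5·9^4 + 5·9^3 + 5·9^2 + 5·9 + 3|_9 = 1937434593 ⇒ 1937434592
(7) 1937434592|_9 = 5·9^9 + 5·9^5 + 5·9^4 + 5·9^3 + 5·9^2 + 5·9 + 2 ↦ 5·10^10 + 5·10^5 + 5·10^4 + 5·10^3 + 5·10^2 + 5·10 + 2|_10 = 50000555552 ⇒ 50000555551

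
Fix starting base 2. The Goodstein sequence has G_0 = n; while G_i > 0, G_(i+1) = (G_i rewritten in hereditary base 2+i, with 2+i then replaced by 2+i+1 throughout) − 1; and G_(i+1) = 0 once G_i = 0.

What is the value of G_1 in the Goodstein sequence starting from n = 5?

27

5 —HB2→ 2^2 + 1 —bump→ 3^3 + 1 = 28 —(−1)→ 27
27 —HB3→ 3^3 —bump→ 4^4 = 256 —(−1)→ 255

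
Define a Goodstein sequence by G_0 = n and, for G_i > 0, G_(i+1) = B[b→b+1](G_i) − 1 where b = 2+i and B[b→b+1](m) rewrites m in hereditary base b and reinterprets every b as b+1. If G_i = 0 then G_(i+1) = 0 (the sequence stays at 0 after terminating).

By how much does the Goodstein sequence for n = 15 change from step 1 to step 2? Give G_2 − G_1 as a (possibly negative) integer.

1172

[0] 15 ≡ 2^(2 + 1) + 2^2 + 2 + 1 (base 2). Lift 3: 112. −1: 111.
[1] 111 ≡ 3^(3 + 1) + 3^3 + 3 (base 3). Lift 4: 1284. −1: 1283.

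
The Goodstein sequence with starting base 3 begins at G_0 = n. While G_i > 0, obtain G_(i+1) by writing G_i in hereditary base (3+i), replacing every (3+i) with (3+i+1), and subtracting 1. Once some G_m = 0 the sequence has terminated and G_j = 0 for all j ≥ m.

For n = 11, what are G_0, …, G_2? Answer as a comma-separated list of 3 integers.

11, 17, 25

G_0 = 11. HB_3(11) = 3^2 + 2. Bump = 18. G_1 = 17.
G_1 = 17. HB_4(17) = 4^2 + 1. Bump = 26. G_2 = 25.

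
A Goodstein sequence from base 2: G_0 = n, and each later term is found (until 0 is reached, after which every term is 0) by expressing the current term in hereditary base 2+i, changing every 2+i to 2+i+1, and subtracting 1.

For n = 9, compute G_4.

140743

step 0: 9 = 2^(2 + 1) + 1; sub 3 for 2: 3^(3 + 1) + 1; = 82; G_1 = 82−1 = 81
step 1: 81 = 3^(3 + 1); sub 4 for 3: 4^(4 + 1); = 1024; G_2 = 1024−1 = 1023
step 2: 1023 = 3·4^4 + 3·4^3 + 3·4^2 + 3·4 + 3; sub 5 for 4: 3·5^5 + 3·5^3 + 3·5^2 + 3·5 + 3; = 9843; G_3 = 9843−1 = 9842
step 3: 9842 = 3·5^5 + 3·5^3 + 3·5^2 + 3·5 + 2; sub 6 for 5: 3·6^6 + 3·6^3 + 3·6^2 + 3·6 + 2; = 140744; G_4 = 140744−1 = 140743
step 4: 140743 = 3·6^6 + 3·6^3 + 3·6^2 + 3·6 + 1; sub 7 for 6: 3·7^7 + 3·7^3 + 3·7^2 + 3·7 + 1; = 2471827; G_5 = 2471827−1 = 2471826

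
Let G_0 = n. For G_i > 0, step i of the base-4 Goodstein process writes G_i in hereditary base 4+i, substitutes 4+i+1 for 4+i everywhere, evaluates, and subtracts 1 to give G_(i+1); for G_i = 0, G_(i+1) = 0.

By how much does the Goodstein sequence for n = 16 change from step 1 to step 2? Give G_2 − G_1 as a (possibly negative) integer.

G_0=16  [base 4] 4^2  →[4↦5]→  5^2 = 25  −1 ⇒ G_1=24
G_1=24  [base 5] 4·5 + 4  →[5↦6]→  4·6 + 4 = 28  −1 ⇒ G_2=27

3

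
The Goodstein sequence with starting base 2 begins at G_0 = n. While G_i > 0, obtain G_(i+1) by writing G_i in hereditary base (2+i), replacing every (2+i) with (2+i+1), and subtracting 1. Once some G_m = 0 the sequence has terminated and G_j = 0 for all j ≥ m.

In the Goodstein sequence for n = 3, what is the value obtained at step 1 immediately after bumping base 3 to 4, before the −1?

base 2: 3 = 2 + 1; at 3: 3 + 1 = 4; next = 3
base 3: 3 = 3; at 4: 4 = 4; next = 3

4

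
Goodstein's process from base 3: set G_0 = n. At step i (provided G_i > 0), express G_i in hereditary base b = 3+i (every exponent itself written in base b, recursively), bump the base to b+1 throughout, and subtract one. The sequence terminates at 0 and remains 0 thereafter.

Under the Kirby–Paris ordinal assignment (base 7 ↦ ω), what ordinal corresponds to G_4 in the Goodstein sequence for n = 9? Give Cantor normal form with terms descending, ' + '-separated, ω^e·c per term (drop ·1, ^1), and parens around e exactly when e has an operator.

9 —HB3→ 3^2 —bump→ 4^2 = 16 —(−1)→ 15
15 —HB4→ 3·4 + 3 —bump→ 3·5 + 3 = 18 —(−1)→ 17
17 —HB5→ 3·5 + 2 —bump→ 3·6 + 2 = 20 —(−1)→ 19
19 —HB6→ 3·6 + 1 —bump→ 3·7 + 1 = 22 —(−1)→ 21
21 —HB7→ 3·7 —bump→ 3·8 = 24 —(−1)→ 23

ω·3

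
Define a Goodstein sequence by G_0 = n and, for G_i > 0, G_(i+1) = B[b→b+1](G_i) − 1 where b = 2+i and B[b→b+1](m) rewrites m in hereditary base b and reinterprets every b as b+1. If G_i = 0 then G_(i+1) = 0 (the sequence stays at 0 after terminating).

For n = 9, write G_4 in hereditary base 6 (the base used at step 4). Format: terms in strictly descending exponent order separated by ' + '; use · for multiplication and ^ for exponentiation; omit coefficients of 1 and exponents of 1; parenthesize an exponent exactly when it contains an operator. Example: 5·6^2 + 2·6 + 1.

i=0: 9 = 2^(2 + 1) + 1 (b=2); 2→3: 3^(3 + 1) + 1 = 82; 82−1 = 81
i=1: 81 = 3^(3 + 1) (b=3); 3→4: 4^(4 + 1) = 1024; 1024−1 = 1023
i=2: 1023 = 3·4^4 + 3·4^3 + 3·4^2 + 3·4 + 3 (b=4); 4→5: 3·5^5 + 3·5^3 + 3·5^2 + 3·5 + 3 = 9843; 9843−1 = 9842
i=3: 9842 = 3·5^5 + 3·5^3 + 3·5^2 + 3·5 + 2 (b=5); 5→6: 3·6^6 + 3·6^3 + 3·6^2 + 3·6 + 2 = 140744; 140744−1 = 140743
i=4: 140743 = 3·6^6 + 3·6^3 + 3·6^2 + 3·6 + 1 (b=6); 6→7: 3·7^7 + 3·7^3 + 3·7^2 + 3·7 + 1 = 2471827; 2471827−1 = 2471826

3·6^6 + 3·6^3 + 3·6^2 + 3·6 + 1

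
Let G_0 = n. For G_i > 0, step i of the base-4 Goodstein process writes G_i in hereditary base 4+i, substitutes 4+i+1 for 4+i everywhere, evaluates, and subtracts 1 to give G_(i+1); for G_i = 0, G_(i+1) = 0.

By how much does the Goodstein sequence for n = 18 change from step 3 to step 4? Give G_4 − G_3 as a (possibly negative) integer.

(0) 18|_4 = 4^2 + 2 ↦ 5^2 + 2|_5 = 27 ⇒ 26
(1) 26|_5 = 5^2 + 1 ↦ 6^2 + 1|_6 = 37 ⇒ 36
(2) 36|_6 = 6^2 ↦ 7^2|_7 = 49 ⇒ 48
(3) 48|_7 = 6·7 + 6 ↦ 6·8 + 6|_8 = 54 ⇒ 53

5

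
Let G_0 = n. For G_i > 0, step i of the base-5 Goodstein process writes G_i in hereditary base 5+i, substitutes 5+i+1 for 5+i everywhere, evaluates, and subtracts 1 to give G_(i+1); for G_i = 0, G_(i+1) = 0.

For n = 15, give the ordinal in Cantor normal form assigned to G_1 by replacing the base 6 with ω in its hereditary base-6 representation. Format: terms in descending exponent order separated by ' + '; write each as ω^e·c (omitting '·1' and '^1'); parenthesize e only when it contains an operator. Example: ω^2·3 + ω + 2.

G_0=15  [base 5] 3·5  →[5↦6]→  3·6 = 18  −1 ⇒ G_1=17
G_1=17  [base 6] 2·6 + 5  →[6↦7]→  2·7 + 5 = 19  −1 ⇒ G_2=18

ω·2 + 5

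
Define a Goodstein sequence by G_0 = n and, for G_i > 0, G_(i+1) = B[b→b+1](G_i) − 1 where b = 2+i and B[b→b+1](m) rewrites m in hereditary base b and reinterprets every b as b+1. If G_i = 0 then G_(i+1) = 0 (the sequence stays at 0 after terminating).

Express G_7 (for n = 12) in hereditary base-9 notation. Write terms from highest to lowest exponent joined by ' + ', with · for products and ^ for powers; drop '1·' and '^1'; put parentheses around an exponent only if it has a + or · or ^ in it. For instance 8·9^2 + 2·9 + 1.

9^(9 + 1) + 2·9^2 + 9 + 2

step 0: 12 = 2^(2 + 1) + 2^2; sub 3 for 2: 3^(3 + 1) + 3^3; = 108; G_1 = 108−1 = 107
step 1: 107 = 3^(3 + 1) + 2·3^2 + 2·3 + 2; sub 4 for 3: 4^(4 + 1) + 2·4^2 + 2·4 + 2; = 1066; G_2 = 1066−1 = 1065
step 2: 1065 = 4^(4 + 1) + 2·4^2 + 2·4 + 1; sub 5 for 4: 5^(5 + 1) + 2·5^2 + 2·5 + 1; = 15686; G_3 = 15686−1 = 15685
step 3: 15685 = 5^(5 + 1) + 2·5^2 + 2·5; sub 6 for 5: 6^(6 + 1) + 2·6^2 + 2·6; = 280020; G_4 = 280020−1 = 280019
step 4: 280019 = 6^(6 + 1) + 2·6^2 + 6 + 5; sub 7 for 6: 7^(7 + 1) + 2·7^2 + 7 + 5; = 5764911; G_5 = 5764911−1 = 5764910
step 5: 5764910 = 7^(7 + 1) + 2·7^2 + 7 + 4; sub 8 for 7: 8^(8 + 1) + 2·8^2 + 8 + 4; = 134217868; G_6 = 134217868−1 = 134217867
step 6: 134217867 = 8^(8 + 1) + 2·8^2 + 8 + 3; sub 9 for 8: 9^(9 + 1) + 2·9^2 + 9 + 3; = 3486784575; G_7 = 3486784575−1 = 3486784574
step 7: 3486784574 = 9^(9 + 1) + 2·9^2 + 9 + 2; sub 10 for 9: 10^(10 + 1) + 2·10^2 + 10 + 2; = 100000000212; G_8 = 100000000212−1 = 100000000211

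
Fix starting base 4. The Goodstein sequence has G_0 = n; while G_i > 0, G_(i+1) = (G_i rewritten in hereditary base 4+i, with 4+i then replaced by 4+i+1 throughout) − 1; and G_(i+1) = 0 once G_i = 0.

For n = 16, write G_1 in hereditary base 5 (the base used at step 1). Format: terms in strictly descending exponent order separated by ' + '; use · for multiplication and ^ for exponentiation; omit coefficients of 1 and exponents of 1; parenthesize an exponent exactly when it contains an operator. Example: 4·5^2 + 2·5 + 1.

(0) 16|_4 = 4^2 ↦ 5^2|_5 = 25 ⇒ 24
(1) 24|_5 = 4·5 + 4 ↦ 4·6 + 4|_6 = 28 ⇒ 27

4·5 + 4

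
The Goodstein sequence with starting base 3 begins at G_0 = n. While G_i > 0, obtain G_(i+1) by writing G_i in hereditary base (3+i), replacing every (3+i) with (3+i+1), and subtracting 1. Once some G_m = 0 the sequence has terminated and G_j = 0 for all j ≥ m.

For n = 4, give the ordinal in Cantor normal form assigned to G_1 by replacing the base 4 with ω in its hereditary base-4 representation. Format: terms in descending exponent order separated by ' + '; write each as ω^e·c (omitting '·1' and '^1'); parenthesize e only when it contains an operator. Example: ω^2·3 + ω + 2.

ω

step 0: 4 = 3 + 1; sub 4 for 3: 4 + 1; = 5; G_1 = 5−1 = 4
step 1: 4 = 4; sub 5 for 4: 5; = 5; G_2 = 5−1 = 4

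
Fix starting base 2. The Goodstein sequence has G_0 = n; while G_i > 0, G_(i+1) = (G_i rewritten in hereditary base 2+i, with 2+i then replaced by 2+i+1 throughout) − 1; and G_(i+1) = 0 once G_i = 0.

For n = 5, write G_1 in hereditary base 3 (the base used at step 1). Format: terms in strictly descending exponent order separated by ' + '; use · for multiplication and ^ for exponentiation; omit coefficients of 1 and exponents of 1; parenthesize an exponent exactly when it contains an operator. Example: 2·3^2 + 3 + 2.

[0] 5 ≡ 2^2 + 1 (base 2). Lift 3: 28. −1: 27.
[1] 27 ≡ 3^3 (base 3). Lift 4: 256. −1: 255.

3^3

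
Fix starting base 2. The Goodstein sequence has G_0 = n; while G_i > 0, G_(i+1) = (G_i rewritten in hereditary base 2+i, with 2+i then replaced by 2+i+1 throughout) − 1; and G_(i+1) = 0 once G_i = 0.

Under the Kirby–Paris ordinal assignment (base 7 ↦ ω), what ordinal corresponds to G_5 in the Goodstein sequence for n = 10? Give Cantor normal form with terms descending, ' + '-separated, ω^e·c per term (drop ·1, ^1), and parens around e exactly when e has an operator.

i=0: 10 = 2^(2 + 1) + 2 (b=2); 2→3: 3^(3 + 1) + 3 = 84; 84−1 = 83
i=1: 83 = 3^(3 + 1) + 2 (b=3); 3→4: 4^(4 + 1) + 2 = 1026; 1026−1 = 1025
i=2: 1025 = 4^(4 + 1) + 1 (b=4); 4→5: 5^(5 + 1) + 1 = 15626; 15626−1 = 15625
i=3: 15625 = 5^(5 + 1) (b=5); 5→6: 6^(6 + 1) = 279936; 279936−1 = 279935
i=4: 279935 = 5·6^6 + 5·6^5 + 5·6^4 + 5·6^3 + 5·6^2 + 5·6 + 5 (b=6); 6→7: 5·7^7 + 5·7^5 + 5·7^4 + 5·7^3 + 5·7^2 + 5·7 + 5 = 4215755; 4215755−1 = 4215754

ω^ω·5 + ω^5·5 + ω^4·5 + ω^3·5 + ω^2·5 + ω·5 + 4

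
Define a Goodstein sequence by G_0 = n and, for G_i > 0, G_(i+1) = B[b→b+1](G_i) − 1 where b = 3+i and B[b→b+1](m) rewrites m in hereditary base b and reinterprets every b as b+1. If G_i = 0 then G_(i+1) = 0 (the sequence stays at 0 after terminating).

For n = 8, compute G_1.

i=0: 8 = 2·3 + 2 (b=3); 3→4: 2·4 + 2 = 10; 10−1 = 9
i=1: 9 = 2·4 + 1 (b=4); 4→5: 2·5 + 1 = 11; 11−1 = 10

9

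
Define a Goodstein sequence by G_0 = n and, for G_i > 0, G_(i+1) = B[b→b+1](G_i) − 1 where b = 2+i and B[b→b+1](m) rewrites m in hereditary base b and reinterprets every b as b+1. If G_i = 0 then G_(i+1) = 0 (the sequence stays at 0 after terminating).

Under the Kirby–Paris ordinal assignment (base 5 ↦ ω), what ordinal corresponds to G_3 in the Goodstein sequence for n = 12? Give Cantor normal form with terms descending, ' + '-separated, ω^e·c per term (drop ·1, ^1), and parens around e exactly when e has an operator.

ω^(ω + 1) + ω^2·2 + ω·2

[0] 12 ≡ 2^(2 + 1) + 2^2 (base 2). Lift 3: 108. −1: 107.
[1] 107 ≡ 3^(3 + 1) + 2·3^2 + 2·3 + 2 (base 3). Lift 4: 1066. −1: 1065.
[2] 1065 ≡ 4^(4 + 1) + 2·4^2 + 2·4 + 1 (base 4). Lift 5: 15686. −1: 15685.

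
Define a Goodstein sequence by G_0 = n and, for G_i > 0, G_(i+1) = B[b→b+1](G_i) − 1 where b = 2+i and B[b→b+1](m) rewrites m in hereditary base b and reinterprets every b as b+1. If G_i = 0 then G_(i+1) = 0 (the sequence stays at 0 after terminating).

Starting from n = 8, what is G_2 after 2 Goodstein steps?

553

G_0 = 8. HB_2(8) = 2^(2 + 1). Bump = 81. G_1 = 80.
G_1 = 80. HB_3(80) = 2·3^3 + 2·3^2 + 2·3 + 2. Bump = 554. G_2 = 553.
G_2 = 553. HB_4(553) = 2·4^4 + 2·4^2 + 2·4 + 1. Bump = 6311. G_3 = 6310.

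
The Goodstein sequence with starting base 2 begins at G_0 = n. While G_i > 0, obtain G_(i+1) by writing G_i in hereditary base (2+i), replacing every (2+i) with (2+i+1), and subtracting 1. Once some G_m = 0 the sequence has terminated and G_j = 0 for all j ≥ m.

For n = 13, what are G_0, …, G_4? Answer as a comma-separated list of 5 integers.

(0) 13|_2 = 2^(2 + 1) + 2^2 + 1 ↦ 3^(3 + 1) + 3^3 + 1|_3 = 109 ⇒ 108
(1) 108|_3 = 3^(3 + 1) + 3^3 ↦ 4^(4 + 1) + 4^4|_4 = 1280 ⇒ 1279
(2) 1279|_4 = 4^(4 + 1) + 3·4^3 + 3·4^2 + 3·4 + 3 ↦ 5^(5 + 1) + 3·5^3 + 3·5^2 + 3·5 + 3|_5 = 16093 ⇒ 16092
(3) 16092|_5 = 5^(5 + 1) + 3·5^3 + 3·5^2 + 3·5 + 2 ↦ 6^(6 + 1) + 3·6^3 + 3·6^2 + 3·6 + 2|_6 = 280712 ⇒ 280711

13, 108, 1279, 16092, 280711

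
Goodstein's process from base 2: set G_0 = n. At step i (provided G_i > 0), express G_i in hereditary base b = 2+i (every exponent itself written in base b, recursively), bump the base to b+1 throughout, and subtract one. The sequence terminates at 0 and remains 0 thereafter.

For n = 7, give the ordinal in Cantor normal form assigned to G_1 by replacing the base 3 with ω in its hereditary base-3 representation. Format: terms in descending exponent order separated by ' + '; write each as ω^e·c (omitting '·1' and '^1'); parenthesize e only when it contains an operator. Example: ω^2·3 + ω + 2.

i=0: 7 = 2^2 + 2 + 1 (b=2); 2→3: 3^3 + 3 + 1 = 31; 31−1 = 30
i=1: 30 = 3^3 + 3 (b=3); 3→4: 4^4 + 4 = 260; 260−1 = 259

ω^ω + ω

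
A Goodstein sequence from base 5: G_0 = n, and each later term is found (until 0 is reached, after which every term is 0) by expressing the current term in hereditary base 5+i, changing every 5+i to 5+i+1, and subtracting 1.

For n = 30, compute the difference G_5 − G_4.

18

G_0 = 30. HB_5(30) = 5^2 + 5. Bump = 42. G_1 = 41.
G_1 = 41. HB_6(41) = 6^2 + 5. Bump = 54. G_2 = 53.
G_2 = 53. HB_7(53) = 7^2 + 4. Bump = 68. G_3 = 67.
G_3 = 67. HB_8(67) = 8^2 + 3. Bump = 84. G_4 = 83.
G_4 = 83. HB_9(83) = 9^2 + 2. Bump = 102. G_5 = 101.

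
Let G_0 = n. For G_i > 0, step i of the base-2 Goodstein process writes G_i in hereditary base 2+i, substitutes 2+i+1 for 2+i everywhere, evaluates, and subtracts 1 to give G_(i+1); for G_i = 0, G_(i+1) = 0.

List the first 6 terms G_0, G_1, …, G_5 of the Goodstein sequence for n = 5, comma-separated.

[0] 5 ≡ 2^2 + 1 (base 2). Lift 3: 28. −1: 27.
[1] 27 ≡ 3^3 (base 3). Lift 4: 256. −1: 255.
[2] 255 ≡ 3·4^3 + 3·4^2 + 3·4 + 3 (base 4). Lift 5: 468. −1: 467.
[3] 467 ≡ 3·5^3 + 3·5^2 + 3·5 + 2 (base 5). Lift 6: 776. −1: 775.
[4] 775 ≡ 3·6^3 + 3·6^2 + 3·6 + 1 (base 6). Lift 7: 1198. −1: 1197.

5, 27, 255, 467, 775, 1197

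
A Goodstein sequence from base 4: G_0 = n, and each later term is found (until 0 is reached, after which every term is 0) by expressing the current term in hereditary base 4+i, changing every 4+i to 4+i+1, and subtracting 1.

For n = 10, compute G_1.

[0] 10 ≡ 2·4 + 2 (base 4). Lift 5: 12. −1: 11.
[1] 11 ≡ 2·5 + 1 (base 5). Lift 6: 13. −1: 12.

11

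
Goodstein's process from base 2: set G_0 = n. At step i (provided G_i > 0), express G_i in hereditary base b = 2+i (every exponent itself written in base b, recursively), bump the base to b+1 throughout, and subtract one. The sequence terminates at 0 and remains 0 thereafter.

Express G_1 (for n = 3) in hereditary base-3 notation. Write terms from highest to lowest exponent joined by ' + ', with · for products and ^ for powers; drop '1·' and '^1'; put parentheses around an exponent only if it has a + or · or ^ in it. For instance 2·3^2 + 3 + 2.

3

[0] 3 ≡ 2 + 1 (base 2). Lift 3: 4. −1: 3.
[1] 3 ≡ 3 (base 3). Lift 4: 4. −1: 3.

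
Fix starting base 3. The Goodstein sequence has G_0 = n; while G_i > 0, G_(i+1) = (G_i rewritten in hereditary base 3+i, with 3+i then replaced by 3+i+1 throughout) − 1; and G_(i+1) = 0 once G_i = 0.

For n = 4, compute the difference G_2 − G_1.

base 3: 4 = 3 + 1; at 4: 4 + 1 = 5; next = 4
base 4: 4 = 4; at 5: 5 = 5; next = 4

0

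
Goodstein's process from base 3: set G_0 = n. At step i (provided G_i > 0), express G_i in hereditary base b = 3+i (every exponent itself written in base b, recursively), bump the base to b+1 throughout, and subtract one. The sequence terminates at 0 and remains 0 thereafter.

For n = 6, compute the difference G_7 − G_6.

base 3: 6 = 2·3; at 4: 2·4 = 8; next = 7
base 4: 7 = 4 + 3; at 5: 5 + 3 = 8; next = 7
base 5: 7 = 5 + 2; at 6: 6 + 2 = 8; next = 7
base 6: 7 = 6 + 1; at 7: 7 + 1 = 8; next = 7
base 7: 7 = 7; at 8: 8 = 8; next = 7
base 8: 7 = 7; at 9: 7 = 7; next = 6
base 9: 6 = 6; at 10: 6 = 6; next = 5

-1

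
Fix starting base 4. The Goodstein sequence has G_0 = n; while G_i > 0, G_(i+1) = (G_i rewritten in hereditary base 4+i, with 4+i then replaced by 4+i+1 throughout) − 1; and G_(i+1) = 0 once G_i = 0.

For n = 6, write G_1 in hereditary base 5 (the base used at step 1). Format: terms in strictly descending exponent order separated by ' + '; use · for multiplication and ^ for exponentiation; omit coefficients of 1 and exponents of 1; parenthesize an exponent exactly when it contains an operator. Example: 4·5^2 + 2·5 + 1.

5 + 1

G_0 = 6. HB_4(6) = 4 + 2. Bump = 7. G_1 = 6.
G_1 = 6. HB_5(6) = 5 + 1. Bump = 7. G_2 = 6.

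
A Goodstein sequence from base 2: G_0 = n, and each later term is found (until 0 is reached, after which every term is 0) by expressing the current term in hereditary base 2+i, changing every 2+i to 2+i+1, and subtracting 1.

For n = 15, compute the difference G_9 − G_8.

15 —HB2→ 2^(2 + 1) + 2^2 + 2 + 1 —bump→ 3^(3 + 1) + 3^3 + 3 + 1 = 112 —(−1)→ 111
111 —HB3→ 3^(3 + 1) + 3^3 + 3 —bump→ 4^(4 + 1) + 4^4 + 4 = 1284 —(−1)→ 1283
1283 —HB4→ 4^(4 + 1) + 4^4 + 3 —bump→ 5^(5 + 1) + 5^5 + 3 = 18753 —(−1)→ 18752
18752 —HB5→ 5^(5 + 1) + 5^5 + 2 —bump→ 6^(6 + 1) + 6^6 + 2 = 326594 —(−1)→ 326593
326593 —HB6→ 6^(6 + 1) + 6^6 + 1 —bump→ 7^(7 + 1) + 7^7 + 1 = 6588345 —(−1)→ 6588344
6588344 —HB7→ 7^(7 + 1) + 7^7 —bump→ 8^(8 + 1) + 8^8 = 150994944 —(−1)→ 150994943
150994943 —HB8→ 8^(8 + 1) + 7·8^7 + 7·8^6 + 7·8^5 + 7·8^4 + 7·8^3 + 7·8^2 + 7·8 + 7 —bump→ 9^(9 + 1) + 7·9^7 + 7·9^6 + 7·9^5 + 7·9^4 + 7·9^3 + 7·9^2 + 7·9 + 7 = 3524450281 —(−1)→ 3524450280
3524450280 —HB9→ 9^(9 + 1) + 7·9^7 + 7·9^6 + 7·9^5 + 7·9^4 + 7·9^3 + 7·9^2 + 7·9 + 6 —bump→ 10^(10 + 1) + 7·10^7 + 7·10^6 + 7·10^5 + 7·10^4 + 7·10^3 + 7·10^2 + 7·10 + 6 = 100077777776 —(−1)→ 100077777775
100077777775 —HB10→ 10^(10 + 1) + 7·10^7 + 7·10^6 + 7·10^5 + 7·10^4 + 7·10^3 + 7·10^2 + 7·10 + 5 —bump→ 11^(11 + 1) + 7·11^7 + 7·11^6 + 7·11^5 + 7·11^4 + 7·11^3 + 7·11^2 + 7·11 + 5 = 3138578427935 —(−1)→ 3138578427934

3038500650159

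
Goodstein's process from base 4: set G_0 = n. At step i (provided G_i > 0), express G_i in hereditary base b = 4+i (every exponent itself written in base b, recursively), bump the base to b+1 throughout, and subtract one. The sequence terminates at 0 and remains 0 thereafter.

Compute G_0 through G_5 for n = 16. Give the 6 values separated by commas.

16, 24, 27, 30, 33, 36

G_0 = 16. HB_4(16) = 4^2. Bump = 25. G_1 = 24.
G_1 = 24. HB_5(24) = 4·5 + 4. Bump = 28. G_2 = 27.
G_2 = 27. HB_6(27) = 4·6 + 3. Bump = 31. G_3 = 30.
G_3 = 30. HB_7(30) = 4·7 + 2. Bump = 34. G_4 = 33.
G_4 = 33. HB_8(33) = 4·8 + 1. Bump = 37. G_5 = 36.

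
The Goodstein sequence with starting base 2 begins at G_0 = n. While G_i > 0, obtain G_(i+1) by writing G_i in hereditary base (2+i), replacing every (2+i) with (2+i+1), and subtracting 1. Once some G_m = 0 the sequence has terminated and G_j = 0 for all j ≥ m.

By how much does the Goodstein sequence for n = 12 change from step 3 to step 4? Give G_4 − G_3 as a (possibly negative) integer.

264334

step 0: 12 = 2^(2 + 1) + 2^2; sub 3 for 2: 3^(3 + 1) + 3^3; = 108; G_1 = 108−1 = 107
step 1: 107 = 3^(3 + 1) + 2·3^2 + 2·3 + 2; sub 4 for 3: 4^(4 + 1) + 2·4^2 + 2·4 + 2; = 1066; G_2 = 1066−1 = 1065
step 2: 1065 = 4^(4 + 1) + 2·4^2 + 2·4 + 1; sub 5 for 4: 5^(5 + 1) + 2·5^2 + 2·5 + 1; = 15686; G_3 = 15686−1 = 15685
step 3: 15685 = 5^(5 + 1) + 2·5^2 + 2·5; sub 6 for 5: 6^(6 + 1) + 2·6^2 + 2·6; = 280020; G_4 = 280020−1 = 280019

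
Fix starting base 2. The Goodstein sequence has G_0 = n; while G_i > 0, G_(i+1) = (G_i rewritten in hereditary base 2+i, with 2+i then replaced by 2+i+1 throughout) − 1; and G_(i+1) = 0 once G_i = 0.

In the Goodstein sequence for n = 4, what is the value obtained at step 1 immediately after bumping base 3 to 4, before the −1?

G_0 = 4. HB_2(4) = 2^2. Bump = 27. G_1 = 26.
G_1 = 26. HB_3(26) = 2·3^2 + 2·3 + 2. Bump = 42. G_2 = 41.

42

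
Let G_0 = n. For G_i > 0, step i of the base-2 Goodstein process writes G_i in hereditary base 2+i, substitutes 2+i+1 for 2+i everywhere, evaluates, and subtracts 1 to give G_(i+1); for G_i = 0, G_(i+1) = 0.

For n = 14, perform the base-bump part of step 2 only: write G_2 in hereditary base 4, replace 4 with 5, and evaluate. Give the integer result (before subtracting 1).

G_0 = 14. HB_2(14) = 2^(2 + 1) + 2^2 + 2. Bump = 111. G_1 = 110.
G_1 = 110. HB_3(110) = 3^(3 + 1) + 3^3 + 2. Bump = 1282. G_2 = 1281.

18751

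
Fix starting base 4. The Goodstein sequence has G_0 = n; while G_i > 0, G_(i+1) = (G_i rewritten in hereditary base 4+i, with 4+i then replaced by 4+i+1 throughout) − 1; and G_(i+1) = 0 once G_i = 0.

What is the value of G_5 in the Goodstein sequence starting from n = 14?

i=0: 14 = 3·4 + 2 (b=4); 4→5: 3·5 + 2 = 17; 17−1 = 16
i=1: 16 = 3·5 + 1 (b=5); 5→6: 3·6 + 1 = 19; 19−1 = 18
i=2: 18 = 3·6 (b=6); 6→7: 3·7 = 21; 21−1 = 20
i=3: 20 = 2·7 + 6 (b=7); 7→8: 2·8 + 6 = 22; 22−1 = 21
i=4: 21 = 2·8 + 5 (b=8); 8→9: 2·9 + 5 = 23; 23−1 = 22
i=5: 22 = 2·9 + 4 (b=9); 9→10: 2·10 + 4 = 24; 24−1 = 23

22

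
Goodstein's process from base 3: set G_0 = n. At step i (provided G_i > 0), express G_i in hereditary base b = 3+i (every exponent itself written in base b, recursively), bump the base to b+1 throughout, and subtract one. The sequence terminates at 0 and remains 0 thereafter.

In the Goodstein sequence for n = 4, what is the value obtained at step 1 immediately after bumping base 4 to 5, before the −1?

i=0: 4 = 3 + 1 (b=3); 3→4: 4 + 1 = 5; 5−1 = 4
i=1: 4 = 4 (b=4); 4→5: 5 = 5; 5−1 = 4

5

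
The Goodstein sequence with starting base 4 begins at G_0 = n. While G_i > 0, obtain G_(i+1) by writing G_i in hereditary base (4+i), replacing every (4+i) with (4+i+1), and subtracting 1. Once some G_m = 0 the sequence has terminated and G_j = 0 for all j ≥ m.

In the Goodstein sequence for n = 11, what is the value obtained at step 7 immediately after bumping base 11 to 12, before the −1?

G_0 = 11. HB_4(11) = 2·4 + 3. Bump = 13. G_1 = 12.
G_1 = 12. HB_5(12) = 2·5 + 2. Bump = 14. G_2 = 13.
G_2 = 13. HB_6(13) = 2·6 + 1. Bump = 15. G_3 = 14.
G_3 = 14. HB_7(14) = 2·7. Bump = 16. G_4 = 15.
G_4 = 15. HB_8(15) = 8 + 7. Bump = 16. G_5 = 15.
G_5 = 15. HB_9(15) = 9 + 6. Bump = 16. G_6 = 15.
G_6 = 15. HB_10(15) = 10 + 5. Bump = 16. G_7 = 15.

16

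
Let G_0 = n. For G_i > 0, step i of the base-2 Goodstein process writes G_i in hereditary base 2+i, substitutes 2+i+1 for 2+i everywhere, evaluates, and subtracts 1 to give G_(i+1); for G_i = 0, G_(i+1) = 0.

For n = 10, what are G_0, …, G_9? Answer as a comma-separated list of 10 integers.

G_0 = 10. HB_2(10) = 2^(2 + 1) + 2. Bump = 84. G_1 = 83.
G_1 = 83. HB_3(83) = 3^(3 + 1) + 2. Bump = 1026. G_2 = 1025.
G_2 = 1025. HB_4(1025) = 4^(4 + 1) + 1. Bump = 15626. G_3 = 15625.
G_3 = 15625. HB_5(15625) = 5^(5 + 1). Bump = 279936. G_4 = 279935.
G_4 = 279935. HB_6(279935) = 5·6^6 + 5·6^5 + 5·6^4 + 5·6^3 + 5·6^2 + 5·6 + 5. Bump = 4215755. G_5 = 4215754.
G_5 = 4215754. HB_7(4215754) = 5·7^7 + 5·7^5 + 5·7^4 + 5·7^3 + 5·7^2 + 5·7 + 4. Bump = 84073324. G_6 = 84073323.
G_6 = 84073323. HB_8(84073323) = 5·8^8 + 5·8^5 + 5·8^4 + 5·8^3 + 5·8^2 + 5·8 + 3. Bump = 1937434593. G_7 = 1937434592.
G_7 = 1937434592. HB_9(1937434592) = 5·9^9 + 5·9^5 + 5·9^4 + 5·9^3 + 5·9^2 + 5·9 + 2. Bump = 50000555552. G_8 = 50000555551.
G_8 = 50000555551. HB_10(50000555551) = 5·10^10 + 5·10^5 + 5·10^4 + 5·10^3 + 5·10^2 + 5·10 + 1. Bump = 1426559238831. G_9 = 1426559238830.

10, 83, 1025, 15625, 279935, 4215754, 84073323, 1937434592, 50000555551, 1426559238830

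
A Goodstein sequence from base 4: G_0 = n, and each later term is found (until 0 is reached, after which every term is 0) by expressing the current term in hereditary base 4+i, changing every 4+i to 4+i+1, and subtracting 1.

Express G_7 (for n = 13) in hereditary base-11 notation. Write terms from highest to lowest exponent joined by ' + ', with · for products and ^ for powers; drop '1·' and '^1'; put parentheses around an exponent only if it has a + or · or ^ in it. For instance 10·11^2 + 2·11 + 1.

step 0: 13 = 3·4 + 1; sub 5 for 4: 3·5 + 1; = 16; G_1 = 16−1 = 15
step 1: 15 = 3·5; sub 6 for 5: 3·6; = 18; G_2 = 18−1 = 17
step 2: 17 = 2·6 + 5; sub 7 for 6: 2·7 + 5; = 19; G_3 = 19−1 = 18
step 3: 18 = 2·7 + 4; sub 8 for 7: 2·8 + 4; = 20; G_4 = 20−1 = 19
step 4: 19 = 2·8 + 3; sub 9 for 8: 2·9 + 3; = 21; G_5 = 21−1 = 20
step 5: 20 = 2·9 + 2; sub 10 for 9: 2·10 + 2; = 22; G_6 = 22−1 = 21
step 6: 21 = 2·10 + 1; sub 11 for 10: 2·11 + 1; = 23; G_7 = 23−1 = 22
step 7: 22 = 2·11; sub 12 for 11: 2·12; = 24; G_8 = 24−1 = 23

2·11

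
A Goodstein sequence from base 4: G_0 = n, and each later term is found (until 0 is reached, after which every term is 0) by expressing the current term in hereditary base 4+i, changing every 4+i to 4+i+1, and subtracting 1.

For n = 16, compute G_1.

24

(0) 16|_4 = 4^2 ↦ 5^2|_5 = 25 ⇒ 24
(1) 24|_5 = 4·5 + 4 ↦ 4·6 + 4|_6 = 28 ⇒ 27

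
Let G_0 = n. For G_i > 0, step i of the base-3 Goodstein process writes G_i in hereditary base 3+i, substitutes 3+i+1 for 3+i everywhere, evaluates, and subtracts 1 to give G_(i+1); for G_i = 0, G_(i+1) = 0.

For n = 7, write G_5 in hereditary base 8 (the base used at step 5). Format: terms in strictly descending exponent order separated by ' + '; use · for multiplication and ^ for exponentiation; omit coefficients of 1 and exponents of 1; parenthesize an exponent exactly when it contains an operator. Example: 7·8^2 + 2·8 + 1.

8 + 1

i=0: 7 = 2·3 + 1 (b=3); 3→4: 2·4 + 1 = 9; 9−1 = 8
i=1: 8 = 2·4 (b=4); 4→5: 2·5 = 10; 10−1 = 9
i=2: 9 = 5 + 4 (b=5); 5→6: 6 + 4 = 10; 10−1 = 9
i=3: 9 = 6 + 3 (b=6); 6→7: 7 + 3 = 10; 10−1 = 9
i=4: 9 = 7 + 2 (b=7); 7→8: 8 + 2 = 10; 10−1 = 9
i=5: 9 = 8 + 1 (b=8); 8→9: 9 + 1 = 10; 10−1 = 9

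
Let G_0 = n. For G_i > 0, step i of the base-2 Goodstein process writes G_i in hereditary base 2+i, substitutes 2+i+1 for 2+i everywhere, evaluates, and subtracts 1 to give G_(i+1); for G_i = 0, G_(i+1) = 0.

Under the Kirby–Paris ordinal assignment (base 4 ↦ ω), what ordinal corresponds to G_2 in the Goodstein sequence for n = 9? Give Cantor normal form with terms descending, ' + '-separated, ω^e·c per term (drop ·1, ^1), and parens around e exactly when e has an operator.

(0) 9|_2 = 2^(2 + 1) + 1 ↦ 3^(3 + 1) + 1|_3 = 82 ⇒ 81
(1) 81|_3 = 3^(3 + 1) ↦ 4^(4 + 1)|_4 = 1024 ⇒ 1023
(2) 1023|_4 = 3·4^4 + 3·4^3 + 3·4^2 + 3·4 + 3 ↦ 3·5^5 + 3·5^3 + 3·5^2 + 3·5 + 3|_5 = 9843 ⇒ 9842

ω^ω·3 + ω^3·3 + ω^2·3 + ω·3 + 3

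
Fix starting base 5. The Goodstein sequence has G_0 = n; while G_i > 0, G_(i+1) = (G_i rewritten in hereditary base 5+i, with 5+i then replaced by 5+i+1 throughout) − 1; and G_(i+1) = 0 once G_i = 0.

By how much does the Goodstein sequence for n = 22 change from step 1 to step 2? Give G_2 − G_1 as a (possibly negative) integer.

3

i=0: 22 = 4·5 + 2 (b=5); 5→6: 4·6 + 2 = 26; 26−1 = 25
i=1: 25 = 4·6 + 1 (b=6); 6→7: 4·7 + 1 = 29; 29−1 = 28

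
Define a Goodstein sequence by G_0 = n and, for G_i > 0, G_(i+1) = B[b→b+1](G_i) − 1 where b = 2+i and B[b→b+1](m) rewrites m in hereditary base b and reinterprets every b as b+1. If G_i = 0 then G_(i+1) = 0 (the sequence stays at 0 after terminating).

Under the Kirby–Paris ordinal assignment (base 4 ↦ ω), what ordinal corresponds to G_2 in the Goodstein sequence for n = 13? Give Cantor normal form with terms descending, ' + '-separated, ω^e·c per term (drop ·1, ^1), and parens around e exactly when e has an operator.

step 0: 13 = 2^(2 + 1) + 2^2 + 1; sub 3 for 2: 3^(3 + 1) + 3^3 + 1; = 109; G_1 = 109−1 = 108
step 1: 108 = 3^(3 + 1) + 3^3; sub 4 for 3: 4^(4 + 1) + 4^4; = 1280; G_2 = 1280−1 = 1279

ω^(ω + 1) + ω^3·3 + ω^2·3 + ω·3 + 3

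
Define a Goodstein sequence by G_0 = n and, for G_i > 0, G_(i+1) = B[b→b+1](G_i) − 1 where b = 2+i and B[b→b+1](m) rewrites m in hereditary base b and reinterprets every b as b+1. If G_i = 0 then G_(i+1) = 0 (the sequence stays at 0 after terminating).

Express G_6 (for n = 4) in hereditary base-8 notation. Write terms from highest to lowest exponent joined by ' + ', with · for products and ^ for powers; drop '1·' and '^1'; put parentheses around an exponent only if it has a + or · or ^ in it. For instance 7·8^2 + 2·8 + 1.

base 2: 4 = 2^2; at 3: 3^3 = 27; next = 26
base 3: 26 = 2·3^2 + 2·3 + 2; at 4: 2·4^2 + 2·4 + 2 = 42; next = 41
base 4: 41 = 2·4^2 + 2·4 + 1; at 5: 2·5^2 + 2·5 + 1 = 61; next = 60
base 5: 60 = 2·5^2 + 2·5; at 6: 2·6^2 + 2·6 = 84; next = 83
base 6: 83 = 2·6^2 + 6 + 5; at 7: 2·7^2 + 7 + 5 = 110; next = 109
base 7: 109 = 2·7^2 + 7 + 4; at 8: 2·8^2 + 8 + 4 = 140; next = 139
base 8: 139 = 2·8^2 + 8 + 3; at 9: 2·9^2 + 9 + 3 = 174; next = 173

2·8^2 + 8 + 3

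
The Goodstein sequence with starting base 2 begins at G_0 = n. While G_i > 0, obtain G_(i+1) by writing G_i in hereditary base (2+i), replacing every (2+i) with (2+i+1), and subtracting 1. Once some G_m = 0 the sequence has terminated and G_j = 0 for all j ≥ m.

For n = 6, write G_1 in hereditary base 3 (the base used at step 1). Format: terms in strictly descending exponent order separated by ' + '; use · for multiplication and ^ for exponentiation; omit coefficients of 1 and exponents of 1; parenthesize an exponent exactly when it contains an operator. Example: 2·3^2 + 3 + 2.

3^3 + 2

step 0: 6 = 2^2 + 2; sub 3 for 2: 3^3 + 3; = 30; G_1 = 30−1 = 29
step 1: 29 = 3^3 + 2; sub 4 for 3: 4^4 + 2; = 258; G_2 = 258−1 = 257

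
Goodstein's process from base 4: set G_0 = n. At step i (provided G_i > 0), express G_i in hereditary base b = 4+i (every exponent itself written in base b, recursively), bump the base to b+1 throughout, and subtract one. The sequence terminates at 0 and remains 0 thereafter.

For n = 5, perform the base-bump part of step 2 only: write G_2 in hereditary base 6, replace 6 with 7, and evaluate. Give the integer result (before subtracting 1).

5

base 4: 5 = 4 + 1; at 5: 5 + 1 = 6; next = 5
base 5: 5 = 5; at 6: 6 = 6; next = 5
base 6: 5 = 5; at 7: 5 = 5; next = 4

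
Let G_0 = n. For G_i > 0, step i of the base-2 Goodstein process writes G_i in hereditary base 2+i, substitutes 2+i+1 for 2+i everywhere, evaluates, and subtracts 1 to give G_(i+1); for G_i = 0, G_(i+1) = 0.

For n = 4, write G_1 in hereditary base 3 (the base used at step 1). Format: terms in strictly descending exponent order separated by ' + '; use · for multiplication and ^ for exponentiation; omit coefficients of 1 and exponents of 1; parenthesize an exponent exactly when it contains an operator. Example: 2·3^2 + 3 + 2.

2·3^2 + 2·3 + 2

(0) 4|_2 = 2^2 ↦ 3^3|_3 = 27 ⇒ 26
(1) 26|_3 = 2·3^2 + 2·3 + 2 ↦ 2·4^2 + 2·4 + 2|_4 = 42 ⇒ 41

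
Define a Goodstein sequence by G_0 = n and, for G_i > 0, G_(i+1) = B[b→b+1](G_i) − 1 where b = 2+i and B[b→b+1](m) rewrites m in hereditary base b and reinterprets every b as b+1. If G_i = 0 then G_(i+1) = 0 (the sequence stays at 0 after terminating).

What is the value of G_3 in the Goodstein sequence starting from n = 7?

G_0=7  [base 2] 2^2 + 2 + 1  →[2↦3]→  3^3 + 3 + 1 = 31  −1 ⇒ G_1=30
G_1=30  [base 3] 3^3 + 3  →[3↦4]→  4^4 + 4 = 260  −1 ⇒ G_2=259
G_2=259  [base 4] 4^4 + 3  →[4↦5]→  5^5 + 3 = 3128  −1 ⇒ G_3=3127

3127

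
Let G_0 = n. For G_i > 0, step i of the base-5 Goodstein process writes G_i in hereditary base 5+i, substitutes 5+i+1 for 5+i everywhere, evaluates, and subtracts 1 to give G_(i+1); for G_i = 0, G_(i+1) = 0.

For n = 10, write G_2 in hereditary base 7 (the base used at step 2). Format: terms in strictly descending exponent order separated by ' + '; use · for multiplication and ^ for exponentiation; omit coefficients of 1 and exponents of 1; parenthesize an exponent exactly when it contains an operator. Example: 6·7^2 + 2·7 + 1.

7 + 4

(0) 10|_5 = 2·5 ↦ 2·6|_6 = 12 ⇒ 11
(1) 11|_6 = 6 + 5 ↦ 7 + 5|_7 = 12 ⇒ 11
(2) 11|_7 = 7 + 4 ↦ 8 + 4|_8 = 12 ⇒ 11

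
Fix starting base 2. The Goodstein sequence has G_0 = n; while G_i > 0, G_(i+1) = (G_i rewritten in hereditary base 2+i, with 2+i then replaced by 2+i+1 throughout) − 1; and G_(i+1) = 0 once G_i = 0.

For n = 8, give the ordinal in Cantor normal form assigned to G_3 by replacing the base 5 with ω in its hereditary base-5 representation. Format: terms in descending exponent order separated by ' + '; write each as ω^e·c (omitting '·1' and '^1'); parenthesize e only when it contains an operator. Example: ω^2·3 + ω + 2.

ω^ω·2 + ω^2·2 + ω·2

base 2: 8 = 2^(2 + 1); at 3: 3^(3 + 1) = 81; next = 80
base 3: 80 = 2·3^3 + 2·3^2 + 2·3 + 2; at 4: 2·4^4 + 2·4^2 + 2·4 + 2 = 554; next = 553
base 4: 553 = 2·4^4 + 2·4^2 + 2·4 + 1; at 5: 2·5^5 + 2·5^2 + 2·5 + 1 = 6311; next = 6310
base 5: 6310 = 2·5^5 + 2·5^2 + 2·5; at 6: 2·6^6 + 2·6^2 + 2·6 = 93396; next = 93395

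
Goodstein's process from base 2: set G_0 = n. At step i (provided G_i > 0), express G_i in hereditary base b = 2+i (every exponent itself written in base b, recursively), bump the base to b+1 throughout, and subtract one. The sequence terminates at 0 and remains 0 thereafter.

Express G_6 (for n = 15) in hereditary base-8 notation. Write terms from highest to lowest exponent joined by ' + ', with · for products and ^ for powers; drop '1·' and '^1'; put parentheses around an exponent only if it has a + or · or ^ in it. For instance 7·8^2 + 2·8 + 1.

base 2: 15 = 2^(2 + 1) + 2^2 + 2 + 1; at 3: 3^(3 + 1) + 3^3 + 3 + 1 = 112; next = 111
base 3: 111 = 3^(3 + 1) + 3^3 + 3; at 4: 4^(4 + 1) + 4^4 + 4 = 1284; next = 1283
base 4: 1283 = 4^(4 + 1) + 4^4 + 3; at 5: 5^(5 + 1) + 5^5 + 3 = 18753; next = 18752
base 5: 18752 = 5^(5 + 1) + 5^5 + 2; at 6: 6^(6 + 1) + 6^6 + 2 = 326594; next = 326593
base 6: 326593 = 6^(6 + 1) + 6^6 + 1; at 7: 7^(7 + 1) + 7^7 + 1 = 6588345; next = 6588344
base 7: 6588344 = 7^(7 + 1) + 7^7; at 8: 8^(8 + 1) + 8^8 = 150994944; next = 150994943

8^(8 + 1) + 7·8^7 + 7·8^6 + 7·8^5 + 7·8^4 + 7·8^3 + 7·8^2 + 7·8 + 7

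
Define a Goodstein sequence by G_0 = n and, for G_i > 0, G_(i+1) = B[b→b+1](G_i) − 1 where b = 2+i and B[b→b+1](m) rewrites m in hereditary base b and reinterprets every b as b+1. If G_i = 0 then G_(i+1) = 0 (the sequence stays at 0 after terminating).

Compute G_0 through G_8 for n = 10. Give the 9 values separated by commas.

[0] 10 ≡ 2^(2 + 1) + 2 (base 2). Lift 3: 84. −1: 83.
[1] 83 ≡ 3^(3 + 1) + 2 (base 3). Lift 4: 1026. −1: 1025.
[2] 1025 ≡ 4^(4 + 1) + 1 (base 4). Lift 5: 15626. −1: 15625.
[3] 15625 ≡ 5^(5 + 1) (base 5). Lift 6: 279936. −1: 279935.
[4] 279935 ≡ 5·6^6 + 5·6^5 + 5·6^4 + 5·6^3 + 5·6^2 + 5·6 + 5 (base 6). Lift 7: 4215755. −1: 4215754.
[5] 4215754 ≡ 5·7^7 + 5·7^5 + 5·7^4 + 5·7^3 + 5·7^2 + 5·7 + 4 (base 7). Lift 8: 84073324. −1: 84073323.
[6] 84073323 ≡ 5·8^8 + 5·8^5 + 5·8^4 + 5·8^3 + 5·8^2 + 5·8 + 3 (base 8). Lift 9: 1937434593. −1: 1937434592.
[7] 1937434592 ≡ 5·9^9 + 5·9^5 + 5·9^4 + 5·9^3 + 5·9^2 + 5·9 + 2 (base 9). Lift 10: 50000555552. −1: 50000555551.

10, 83, 1025, 15625, 279935, 4215754, 84073323, 1937434592, 50000555551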